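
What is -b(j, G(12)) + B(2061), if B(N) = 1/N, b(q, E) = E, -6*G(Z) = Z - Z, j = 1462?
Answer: 1/2061 ≈ 0.00048520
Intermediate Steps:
G(Z) = 0 (G(Z) = -(Z - Z)/6 = -⅙*0 = 0)
-b(j, G(12)) + B(2061) = -1*0 + 1/2061 = 0 + 1/2061 = 1/2061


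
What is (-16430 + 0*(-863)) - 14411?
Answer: -30841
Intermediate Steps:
(-16430 + 0*(-863)) - 14411 = (-16430 + 0) - 14411 = -16430 - 14411 = -30841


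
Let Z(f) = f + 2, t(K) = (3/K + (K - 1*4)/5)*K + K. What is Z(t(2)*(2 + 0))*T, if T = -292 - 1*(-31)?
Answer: -13572/5 ≈ -2714.4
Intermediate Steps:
t(K) = K + K*(-⅘ + 3/K + K/5) (t(K) = (3/K + (K - 4)*(⅕))*K + K = (3/K + (-4 + K)*(⅕))*K + K = (3/K + (-⅘ + K/5))*K + K = (-⅘ + 3/K + K/5)*K + K = K*(-⅘ + 3/K + K/5) + K = K + K*(-⅘ + 3/K + K/5))
Z(f) = 2 + f
T = -261 (T = -292 + 31 = -261)
Z(t(2)*(2 + 0))*T = (2 + (3 + (⅕)*2 + (⅕)*2²)*(2 + 0))*(-261) = (2 + (3 + ⅖ + (⅕)*4)*2)*(-261) = (2 + (3 + ⅖ + ⅘)*2)*(-261) = (2 + (21/5)*2)*(-261) = (2 + 42/5)*(-261) = (52/5)*(-261) = -13572/5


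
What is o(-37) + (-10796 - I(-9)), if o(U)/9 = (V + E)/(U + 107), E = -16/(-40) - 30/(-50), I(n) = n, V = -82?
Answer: -755819/70 ≈ -10797.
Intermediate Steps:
E = 1 (E = -16*(-1/40) - 30*(-1/50) = ⅖ + ⅗ = 1)
o(U) = -729/(107 + U) (o(U) = 9*((-82 + 1)/(U + 107)) = 9*(-81/(107 + U)) = -729/(107 + U))
o(-37) + (-10796 - I(-9)) = -729/(107 - 37) + (-10796 - 1*(-9)) = -729/70 + (-10796 + 9) = -729*1/70 - 10787 = -729/70 - 10787 = -755819/70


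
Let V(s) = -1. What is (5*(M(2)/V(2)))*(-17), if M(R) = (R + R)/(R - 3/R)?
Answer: 680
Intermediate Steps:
M(R) = 2*R/(R - 3/R) (M(R) = (2*R)/(R - 3/R) = 2*R/(R - 3/R))
(5*(M(2)/V(2)))*(-17) = (5*((2*2**2/(-3 + 2**2))/(-1)))*(-17) = (5*((2*4/(-3 + 4))*(-1)))*(-17) = (5*((2*4/1)*(-1)))*(-17) = (5*((2*4*1)*(-1)))*(-17) = (5*(8*(-1)))*(-17) = (5*(-8))*(-17) = -40*(-17) = 680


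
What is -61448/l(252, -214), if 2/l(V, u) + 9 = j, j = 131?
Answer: -3748328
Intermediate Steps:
l(V, u) = 1/61 (l(V, u) = 2/(-9 + 131) = 2/122 = 2*(1/122) = 1/61)
-61448/l(252, -214) = -61448/1/61 = -61448*61 = -3748328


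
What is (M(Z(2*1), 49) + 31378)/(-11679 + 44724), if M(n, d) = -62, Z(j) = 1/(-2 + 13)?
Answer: 31316/33045 ≈ 0.94768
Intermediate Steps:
Z(j) = 1/11
(M(Z(2*1), 49) + 31378)/(-11679 + 44724) = (-62 + 31378)/(-11679 + 44724) = 31316/33045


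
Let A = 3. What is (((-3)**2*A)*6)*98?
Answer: 15876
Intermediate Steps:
(((-3)**2*A)*6)*98 = (((-3)**2*3)*6)*98 = ((9*3)*6)*98 = (27*6)*98 = 162*98 = 15876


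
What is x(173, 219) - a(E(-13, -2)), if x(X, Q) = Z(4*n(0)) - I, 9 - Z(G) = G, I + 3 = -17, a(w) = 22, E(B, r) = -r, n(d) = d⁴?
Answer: 7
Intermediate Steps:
I = -20 (I = -3 - 17 = -20)
Z(G) = 9 - G
x(X, Q) = 29 (x(X, Q) = (9 - 4*0⁴) - 1*(-20) = (9 - 4*0) + 20 = (9 - 1*0) + 20 = (9 + 0) + 20 = 9 + 20 = 29)
x(173, 219) - a(E(-13, -2)) = 29 - 1*22 = 29 - 22 = 7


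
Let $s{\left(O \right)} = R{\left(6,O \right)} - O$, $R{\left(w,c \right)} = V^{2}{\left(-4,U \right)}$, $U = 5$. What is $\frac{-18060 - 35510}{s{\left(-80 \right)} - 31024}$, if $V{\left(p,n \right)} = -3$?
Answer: $\frac{10714}{6187} \approx 1.7317$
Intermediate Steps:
$R{\left(w,c \right)} = 9$ ($R{\left(w,c \right)} = \left(-3\right)^{2} = 9$)
$s{\left(O \right)} = 9 - O$
$\frac{-18060 - 35510}{s{\left(-80 \right)} - 31024} = \frac{-18060 - 35510}{\left(9 - -80\right) - 31024} = - \frac{53570}{\left(9 + 80\right) - 31024} = - \frac{53570}{89 - 31024} = - \frac{53570}{-30935} = \left(-53570\right) \left(- \frac{1}{30935}\right) = \frac{10714}{6187}$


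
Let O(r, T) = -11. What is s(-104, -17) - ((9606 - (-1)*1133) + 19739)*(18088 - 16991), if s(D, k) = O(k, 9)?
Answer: -33434377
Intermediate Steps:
s(D, k) = -11
s(-104, -17) - ((9606 - (-1)*1133) + 19739)*(18088 - 16991) = -11 - ((9606 - (-1)*1133) + 19739)*(18088 - 16991) = -11 - ((9606 - 1*(-1133)) + 19739)*1097 = -11 - ((9606 + 1133) + 19739)*1097 = -11 - (10739 + 19739)*1097 = -11 - 30478*1097 = -11 - 1*33434366 = -11 - 33434366 = -33434377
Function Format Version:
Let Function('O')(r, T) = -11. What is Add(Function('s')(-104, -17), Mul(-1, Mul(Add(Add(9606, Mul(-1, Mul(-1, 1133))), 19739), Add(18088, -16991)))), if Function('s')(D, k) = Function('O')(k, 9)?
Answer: -33434377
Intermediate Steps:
Function('s')(D, k) = -11
Add(Function('s')(-104, -17), Mul(-1, Mul(Add(Add(9606, Mul(-1, Mul(-1, 1133))), 19739), Add(18088, -16991)))) = Add(-11, Mul(-1, Mul(Add(Add(9606, Mul(-1, Mul(-1, 1133))), 19739), Add(18088, -16991)))) = Add(-11, Mul(-1, Mul(Add(Add(9606, Mul(-1, -1133)), 19739), 1097))) = Add(-11, Mul(-1, Mul(Add(Add(9606, 1133), 19739), 1097))) = Add(-11, Mul(-1, Mul(Add(10739, 19739), 1097))) = Add(-11, Mul(-1, Mul(30478, 1097))) = Add(-11, Mul(-1, 33434366)) = Add(-11, -33434366) = -33434377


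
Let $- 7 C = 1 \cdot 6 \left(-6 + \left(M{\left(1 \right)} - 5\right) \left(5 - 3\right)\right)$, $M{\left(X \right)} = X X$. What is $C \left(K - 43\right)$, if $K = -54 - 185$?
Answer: $-3384$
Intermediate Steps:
$K = -239$ ($K = -54 - 185 = -239$)
$M{\left(X \right)} = X^{2}$
$C = 12$ ($C = - \frac{1 \cdot 6 \left(-6 + \left(1^{2} - 5\right) \left(5 - 3\right)\right)}{7} = - \frac{6 \left(-6 + \left(1 - 5\right) 2\right)}{7} = - \frac{6 \left(-6 - 8\right)}{7} = - \frac{6 \left(-14\right)}{7} = \left(- \frac{1}{7}\right) \left(-84\right) = 12$)
$C \left(K - 43\right) = 12 \left(-239 - 43\right) = 12 \left(-282\right) = -3384$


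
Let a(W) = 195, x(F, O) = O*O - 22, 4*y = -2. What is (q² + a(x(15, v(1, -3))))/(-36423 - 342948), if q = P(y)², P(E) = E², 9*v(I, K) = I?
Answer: -49921/97118976 ≈ -0.00051402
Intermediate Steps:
y = -½ (y = (¼)*(-2) = -½ ≈ -0.50000)
v(I, K) = I/9
x(F, O) = -22 + O² (x(F, O) = O² - 22 = -22 + O²)
q = 1/16 (q = ((-½)²)² = (¼)² = 1/16 ≈ 0.062500)
(q² + a(x(15, v(1, -3))))/(-36423 - 342948) = ((1/16)² + 195)/(-36423 - 342948) = (1/256 + 195)/(-379371) = (49921/256)*(-1/379371) = -49921/97118976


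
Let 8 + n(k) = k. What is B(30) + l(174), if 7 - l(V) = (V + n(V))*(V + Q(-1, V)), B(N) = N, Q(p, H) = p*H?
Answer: 37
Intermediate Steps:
Q(p, H) = H*p
n(k) = -8 + k
l(V) = 7 (l(V) = 7 - (V + (-8 + V))*(V + V*(-1)) = 7 - (-8 + 2*V)*(V - V) = 7 - (-8 + 2*V)*0 = 7 - 1*0 = 7 + 0 = 7)
B(30) + l(174) = 30 + 7 = 37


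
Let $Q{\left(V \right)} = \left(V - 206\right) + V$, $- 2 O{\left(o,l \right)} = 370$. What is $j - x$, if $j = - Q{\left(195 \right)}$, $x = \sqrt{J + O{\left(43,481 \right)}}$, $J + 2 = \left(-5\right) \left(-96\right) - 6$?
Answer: $-184 - \sqrt{287} \approx -200.94$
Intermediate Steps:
$O{\left(o,l \right)} = -185$ ($O{\left(o,l \right)} = \left(- \frac{1}{2}\right) 370 = -185$)
$J = 472$ ($J = -2 - -474 = -2 + \left(480 - 6\right) = -2 + 474 = 472$)
$Q{\left(V \right)} = -206 + 2 V$ ($Q{\left(V \right)} = \left(-206 + V\right) + V = -206 + 2 V$)
$x = \sqrt{287}$ ($x = \sqrt{472 - 185} = \sqrt{287} \approx 16.941$)
$j = -184$ ($j = - (-206 + 2 \cdot 195) = - (-206 + 390) = \left(-1\right) 184 = -184$)
$j - x = -184 - \sqrt{287}$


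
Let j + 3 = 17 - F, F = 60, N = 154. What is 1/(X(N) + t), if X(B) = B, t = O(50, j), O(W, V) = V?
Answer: 1/108 ≈ 0.0092593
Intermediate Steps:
j = -46 (j = -3 + (17 - 1*60) = -3 + (17 - 60) = -3 - 43 = -46)
t = -46
1/(X(N) + t) = 1/(154 - 46) = 1/108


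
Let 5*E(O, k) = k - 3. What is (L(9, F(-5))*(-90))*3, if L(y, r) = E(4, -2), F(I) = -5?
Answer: 270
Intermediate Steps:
E(O, k) = -⅗ + k/5 (E(O, k) = (k - 3)/5 = (-3 + k)/5 = -⅗ + k/5)
L(y, r) = -1 (L(y, r) = -⅗ + (⅕)*(-2) = -⅗ - ⅖ = -1)
(L(9, F(-5))*(-90))*3 = -1*(-90)*3 = 90*3 = 270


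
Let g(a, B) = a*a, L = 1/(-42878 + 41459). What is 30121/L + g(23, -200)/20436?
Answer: -873469360235/20436 ≈ -4.2742e+7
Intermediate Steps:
L = -1/1419 (L = 1/(-1419) = -1/1419 ≈ -0.00070472)
g(a, B) = a²
30121/L + g(23, -200)/20436 = 30121/(-1/1419) + 23²/20436 = 30121*(-1419) + 529*(1/20436) = -42741699 + 529/20436 = -873469360235/20436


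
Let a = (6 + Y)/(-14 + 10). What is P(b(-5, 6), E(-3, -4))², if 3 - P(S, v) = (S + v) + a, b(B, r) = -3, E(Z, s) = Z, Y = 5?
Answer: 2209/16 ≈ 138.06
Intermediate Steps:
a = -11/4 (a = (6 + 5)/(-14 + 10) = 11/(-4) = 11*(-¼) = -11/4 ≈ -2.7500)
P(S, v) = 23/4 - S - v (P(S, v) = 3 - ((S + v) - 11/4) = 3 - (-11/4 + S + v) = 3 + (11/4 - S - v) = 23/4 - S - v)
P(b(-5, 6), E(-3, -4))² = (23/4 - 1*(-3) - 1*(-3))² = (23/4 + 3 + 3)² = (47/4)² = 2209/16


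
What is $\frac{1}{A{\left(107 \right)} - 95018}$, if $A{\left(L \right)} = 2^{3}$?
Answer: $- \frac{1}{95010} \approx -1.0525 \cdot 10^{-5}$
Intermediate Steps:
$A{\left(L \right)} = 8$
$\frac{1}{A{\left(107 \right)} - 95018} = \frac{1}{8 - 95018} = \frac{1}{-95010} = - \frac{1}{95010}$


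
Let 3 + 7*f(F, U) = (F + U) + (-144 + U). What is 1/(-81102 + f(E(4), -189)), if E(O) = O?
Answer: -7/568235 ≈ -1.2319e-5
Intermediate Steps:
f(F, U) = -21 + F/7 + 2*U/7 (f(F, U) = -3/7 + ((F + U) + (-144 + U))/7 = -3/7 + (-144 + F + 2*U)/7 = -3/7 + (-144/7 + F/7 + 2*U/7) = -21 + F/7 + 2*U/7)
1/(-81102 + f(E(4), -189)) = 1/(-81102 + (-21 + (1/7)*4 + (2/7)*(-189))) = 1/(-81102 + (-21 + 4/7 - 54)) = 1/(-81102 - 521/7) = 1/(-568235/7) = -7/568235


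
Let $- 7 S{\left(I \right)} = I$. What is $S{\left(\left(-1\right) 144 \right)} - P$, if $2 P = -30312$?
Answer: $\frac{106236}{7} \approx 15177.0$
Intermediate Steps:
$S{\left(I \right)} = - \frac{I}{7}$
$P = -15156$ ($P = \frac{1}{2} \left(-30312\right) = -15156$)
$S{\left(\left(-1\right) 144 \right)} - P = - \frac{\left(-1\right) 144}{7} - -15156 = \left(- \frac{1}{7}\right) \left(-144\right) + 15156 = \frac{144}{7} + 15156 = \frac{106236}{7}$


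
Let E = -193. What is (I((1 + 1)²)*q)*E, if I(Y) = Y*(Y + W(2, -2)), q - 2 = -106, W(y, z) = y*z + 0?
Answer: 0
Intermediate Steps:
W(y, z) = y*z
q = -104 (q = 2 - 106 = -104)
I(Y) = Y*(-4 + Y) (I(Y) = Y*(Y + 2*(-2)) = Y*(Y - 4) = Y*(-4 + Y))
(I((1 + 1)²)*q)*E = (((1 + 1)²*(-4 + (1 + 1)²))*(-104))*(-193) = ((2²*(-4 + 2²))*(-104))*(-193) = ((4*(-4 + 4))*(-104))*(-193) = ((4*0)*(-104))*(-193) = (0*(-104))*(-193) = 0*(-193) = 0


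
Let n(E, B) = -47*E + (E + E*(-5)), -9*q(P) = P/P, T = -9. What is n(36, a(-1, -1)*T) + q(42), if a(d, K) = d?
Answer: -16525/9 ≈ -1836.1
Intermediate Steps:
q(P) = -⅑ (q(P) = -P/(9*P) = -⅑*1 = -⅑)
n(E, B) = -51*E (n(E, B) = -47*E + (E - 5*E) = -47*E - 4*E = -51*E)
n(36, a(-1, -1)*T) + q(42) = -51*36 - ⅑ = -1836 - ⅑ = -16525/9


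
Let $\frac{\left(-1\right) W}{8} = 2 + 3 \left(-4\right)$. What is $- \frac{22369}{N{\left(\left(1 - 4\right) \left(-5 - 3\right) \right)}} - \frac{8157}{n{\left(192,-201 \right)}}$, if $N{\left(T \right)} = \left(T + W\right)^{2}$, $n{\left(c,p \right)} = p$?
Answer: $\frac{27909981}{724672} \approx 38.514$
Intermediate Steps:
$W = 80$ ($W = - 8 \left(2 + 3 \left(-4\right)\right) = - 8 \left(2 - 12\right) = \left(-8\right) \left(-10\right) = 80$)
$N{\left(T \right)} = \left(80 + T\right)^{2}$ ($N{\left(T \right)} = \left(T + 80\right)^{2} = \left(80 + T\right)^{2}$)
$- \frac{22369}{N{\left(\left(1 - 4\right) \left(-5 - 3\right) \right)}} - \frac{8157}{n{\left(192,-201 \right)}} = - \frac{22369}{\left(80 + \left(1 - 4\right) \left(-5 - 3\right)\right)^{2}} - \frac{8157}{-201} = - \frac{22369}{\left(80 - -24\right)^{2}} - - \frac{2719}{67} = - \frac{22369}{\left(80 + 24\right)^{2}} + \frac{2719}{67} = - \frac{22369}{104^{2}} + \frac{2719}{67} = - \frac{22369}{10816} + \frac{2719}{67} = \frac{27909981}{724672}$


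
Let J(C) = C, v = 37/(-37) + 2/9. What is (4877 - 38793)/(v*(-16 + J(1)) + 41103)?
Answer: -25437/30836 ≈ -0.82491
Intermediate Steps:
v = -7/9 (v = 37*(-1/37) + 2*(⅑) = -1 + 2/9 = -7/9 ≈ -0.77778)
(4877 - 38793)/(v*(-16 + J(1)) + 41103) = (4877 - 38793)/(-7*(-16 + 1)/9 + 41103) = -33916/(-7/9*(-15) + 41103) = -33916/(35/3 + 41103) = -33916/123344/3 = -33916*3/123344 = -25437/30836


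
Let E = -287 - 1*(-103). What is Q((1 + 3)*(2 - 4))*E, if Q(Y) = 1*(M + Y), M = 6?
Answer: 368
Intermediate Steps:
Q(Y) = 6 + Y (Q(Y) = 1*(6 + Y) = 6 + Y)
E = -184 (E = -287 + 103 = -184)
Q((1 + 3)*(2 - 4))*E = (6 + (1 + 3)*(2 - 4))*(-184) = (6 + 4*(-2))*(-184) = (6 - 8)*(-184) = -2*(-184) = 368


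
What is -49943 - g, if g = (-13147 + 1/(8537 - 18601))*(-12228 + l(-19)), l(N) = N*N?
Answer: -1570642116955/10064 ≈ -1.5607e+8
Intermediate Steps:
l(N) = N²
g = 1570139490603/10064 (g = (-13147 + 1/(8537 - 18601))*(-12228 + (-19)²) = (-13147 + 1/(-10064))*(-12228 + 361) = (-13147 - 1/10064)*(-11867) = -132311409/10064*(-11867) = 1570139490603/10064 ≈ 1.5602e+8)
-49943 - g = -49943 - 1*1570139490603/10064 = -49943 - 1570139490603/10064 = -1570642116955/10064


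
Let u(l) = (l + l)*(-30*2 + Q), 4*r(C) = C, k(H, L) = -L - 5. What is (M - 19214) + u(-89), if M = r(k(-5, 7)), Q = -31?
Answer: -3019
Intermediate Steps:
k(H, L) = -5 - L
r(C) = C/4
M = -3 (M = (-5 - 1*7)/4 = (-5 - 7)/4 = (¼)*(-12) = -3)
u(l) = -182*l (u(l) = (l + l)*(-30*2 - 31) = (2*l)*(-60 - 31) = (2*l)*(-91) = -182*l)
(M - 19214) + u(-89) = (-3 - 19214) - 182*(-89) = -19217 + 16198 = -3019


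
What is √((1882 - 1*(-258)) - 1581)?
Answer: √559 ≈ 23.643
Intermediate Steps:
√((1882 - 1*(-258)) - 1581) = √((1882 + 258) - 1581) = √(2140 - 1581) = √559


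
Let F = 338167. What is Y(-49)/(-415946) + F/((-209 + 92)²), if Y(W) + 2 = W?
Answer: 140659909121/5693884794 ≈ 24.704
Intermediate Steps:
Y(W) = -2 + W
Y(-49)/(-415946) + F/((-209 + 92)²) = (-2 - 49)/(-415946) + 338167/((-209 + 92)²) = -51*(-1/415946) + 338167/((-117)²) = 51/415946 + 338167/13689 = 140659909121/5693884794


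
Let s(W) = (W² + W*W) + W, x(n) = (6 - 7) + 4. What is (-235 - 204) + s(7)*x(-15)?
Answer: -124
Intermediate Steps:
x(n) = 3 (x(n) = -1 + 4 = 3)
s(W) = W + 2*W² (s(W) = (W² + W²) + W = 2*W² + W = W + 2*W²)
(-235 - 204) + s(7)*x(-15) = (-235 - 204) + (7*(1 + 2*7))*3 = -439 + (7*(1 + 14))*3 = -439 + (7*15)*3 = -439 + 105*3 = -439 + 315 = -124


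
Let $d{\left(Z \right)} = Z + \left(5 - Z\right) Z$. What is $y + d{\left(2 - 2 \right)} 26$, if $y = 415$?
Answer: $415$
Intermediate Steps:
$d{\left(Z \right)} = Z + Z \left(5 - Z\right)$
$y + d{\left(2 - 2 \right)} 26 = 415 + \left(2 - 2\right) \left(6 - \left(2 - 2\right)\right) 26 = 415 + 0 \left(6 - 0\right) 26 = 415 + 0 \left(6 + 0\right) 26 = 415 + 0 \cdot 6 \cdot 26 = 415 + 0 \cdot 26 = 415 + 0 = 415$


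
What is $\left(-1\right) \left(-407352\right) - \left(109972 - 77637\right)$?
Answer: $375017$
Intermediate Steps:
$\left(-1\right) \left(-407352\right) - \left(109972 - 77637\right) = 407352 - \left(109972 - 77637\right) = 407352 - 32335 = 375017$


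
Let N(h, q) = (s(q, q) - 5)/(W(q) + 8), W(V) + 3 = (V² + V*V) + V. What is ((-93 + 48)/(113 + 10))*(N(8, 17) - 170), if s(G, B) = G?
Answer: 25497/410 ≈ 62.188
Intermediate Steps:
W(V) = -3 + V + 2*V² (W(V) = -3 + ((V² + V*V) + V) = -3 + ((V² + V²) + V) = -3 + (2*V² + V) = -3 + (V + 2*V²) = -3 + V + 2*V²)
N(h, q) = (-5 + q)/(5 + q + 2*q²) (N(h, q) = (q - 5)/((-3 + q + 2*q²) + 8) = (-5 + q)/(5 + q + 2*q²))
((-93 + 48)/(113 + 10))*(N(8, 17) - 170) = ((-93 + 48)/(113 + 10))*((-5 + 17)/(5 + 17 + 2*17²) - 170) = (-45/123)*(12/(5 + 17 + 2*289) - 170) = (-45*1/123)*(12/(5 + 17 + 578) - 170) = -15*(12/600 - 170)/41 = -15*((1/600)*12 - 170)/41 = -15*(1/50 - 170)/41 = -15/41*(-8499/50) = 25497/410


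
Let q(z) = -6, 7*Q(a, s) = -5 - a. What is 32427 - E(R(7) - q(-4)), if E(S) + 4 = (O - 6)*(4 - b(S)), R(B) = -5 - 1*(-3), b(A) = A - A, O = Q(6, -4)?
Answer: 227229/7 ≈ 32461.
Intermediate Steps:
Q(a, s) = -5/7 - a/7 (Q(a, s) = (-5 - a)/7 = -5/7 - a/7)
O = -11/7 (O = -5/7 - 1/7*6 = -5/7 - 6/7 = -11/7 ≈ -1.5714)
b(A) = 0
R(B) = -2 (R(B) = -5 + 3 = -2)
E(S) = -240/7 (E(S) = -4 + (-11/7 - 6)*(4 - 1*0) = -4 - 53*(4 + 0)/7 = -4 - 53/7*4 = -4 - 212/7 = -240/7)
32427 - E(R(7) - q(-4)) = 32427 - 1*(-240/7) = 32427 + 240/7 = 227229/7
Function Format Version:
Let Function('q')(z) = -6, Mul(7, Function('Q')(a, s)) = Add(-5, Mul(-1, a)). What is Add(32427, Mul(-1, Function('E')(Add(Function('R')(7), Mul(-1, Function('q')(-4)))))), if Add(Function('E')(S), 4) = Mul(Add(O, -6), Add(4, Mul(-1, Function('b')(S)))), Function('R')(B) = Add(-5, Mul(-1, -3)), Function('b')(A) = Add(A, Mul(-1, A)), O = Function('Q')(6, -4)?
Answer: Rational(227229, 7) ≈ 32461.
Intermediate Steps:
Function('Q')(a, s) = Add(Rational(-5, 7), Mul(Rational(-1, 7), a)) (Function('Q')(a, s) = Mul(Rational(1, 7), Add(-5, Mul(-1, a))) = Add(Rational(-5, 7), Mul(Rational(-1, 7), a)))
O = Rational(-11, 7) (O = Add(Rational(-5, 7), Mul(Rational(-1, 7), 6)) = Add(Rational(-5, 7), Rational(-6, 7)) = Rational(-11, 7) ≈ -1.5714)
Function('b')(A) = 0
Function('R')(B) = -2 (Function('R')(B) = Add(-5, 3) = -2)
Function('E')(S) = Rational(-240, 7) (Function('E')(S) = Add(-4, Mul(Add(Rational(-11, 7), -6), Add(4, Mul(-1, 0)))) = Add(-4, Mul(Rational(-53, 7), Add(4, 0))) = Add(-4, Mul(Rational(-53, 7), 4)) = Add(-4, Rational(-212, 7)) = Rational(-240, 7))
Add(32427, Mul(-1, Function('E')(Add(Function('R')(7), Mul(-1, Function('q')(-4)))))) = Add(32427, Mul(-1, Rational(-240, 7))) = Add(32427, Rational(240, 7)) = Rational(227229, 7)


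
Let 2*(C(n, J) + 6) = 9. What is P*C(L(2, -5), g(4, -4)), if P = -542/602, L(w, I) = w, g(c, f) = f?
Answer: 813/602 ≈ 1.3505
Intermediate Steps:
C(n, J) = -3/2 (C(n, J) = -6 + (½)*9 = -6 + 9/2 = -3/2)
P = -271/301 (P = -542*1/602 = -271/301 ≈ -0.90033)
P*C(L(2, -5), g(4, -4)) = -271/301*(-3/2) = 813/602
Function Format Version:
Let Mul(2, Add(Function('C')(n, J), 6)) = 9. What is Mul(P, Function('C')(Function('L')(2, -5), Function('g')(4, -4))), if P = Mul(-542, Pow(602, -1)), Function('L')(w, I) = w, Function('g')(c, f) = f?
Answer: Rational(813, 602) ≈ 1.3505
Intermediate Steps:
Function('C')(n, J) = Rational(-3, 2) (Function('C')(n, J) = Add(-6, Mul(Rational(1, 2), 9)) = Add(-6, Rational(9, 2)) = Rational(-3, 2))
P = Rational(-271, 301) (P = Mul(-542, Rational(1, 602)) = Rational(-271, 301) ≈ -0.90033)
Mul(P, Function('C')(Function('L')(2, -5), Function('g')(4, -4))) = Mul(Rational(-271, 301), Rational(-3, 2)) = Rational(813, 602)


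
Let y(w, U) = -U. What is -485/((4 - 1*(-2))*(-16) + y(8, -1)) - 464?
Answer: -8719/19 ≈ -458.89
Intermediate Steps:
-485/((4 - 1*(-2))*(-16) + y(8, -1)) - 464 = -485/((4 - 1*(-2))*(-16) - 1*(-1)) - 464 = -485/((4 + 2)*(-16) + 1) - 464 = -485/(6*(-16) + 1) - 464 = -485/(-96 + 1) - 464 = -485/(-95) - 464 = -485*(-1/95) - 464 = 97/19 - 464 = -8719/19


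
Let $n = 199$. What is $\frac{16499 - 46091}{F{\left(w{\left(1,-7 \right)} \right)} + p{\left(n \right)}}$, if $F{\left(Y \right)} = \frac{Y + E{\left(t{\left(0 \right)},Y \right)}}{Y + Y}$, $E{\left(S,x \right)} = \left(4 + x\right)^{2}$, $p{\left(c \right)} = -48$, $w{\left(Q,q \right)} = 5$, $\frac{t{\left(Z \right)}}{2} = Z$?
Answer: $\frac{147960}{197} \approx 751.07$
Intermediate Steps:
$t{\left(Z \right)} = 2 Z$
$F{\left(Y \right)} = \frac{Y + \left(4 + Y\right)^{2}}{2 Y}$ ($F{\left(Y \right)} = \frac{Y + \left(4 + Y\right)^{2}}{Y + Y} = \frac{Y + \left(4 + Y\right)^{2}}{2 Y}$)
$\frac{16499 - 46091}{F{\left(w{\left(1,-7 \right)} \right)} + p{\left(n \right)}} = \frac{16499 - 46091}{\frac{5 + \left(4 + 5\right)^{2}}{2 \cdot 5} - 48} = - \frac{29592}{\frac{1}{2} \cdot \frac{1}{5} \left(5 + 9^{2}\right) - 48} = - \frac{29592}{\frac{1}{2} \cdot \frac{1}{5} \left(5 + 81\right) - 48} = - \frac{29592}{\frac{1}{2} \cdot \frac{1}{5} \cdot 86 - 48} = - \frac{29592}{\frac{43}{5} - 48} = - \frac{29592}{- \frac{197}{5}} = \left(-29592\right) \left(- \frac{5}{197}\right) = \frac{147960}{197}$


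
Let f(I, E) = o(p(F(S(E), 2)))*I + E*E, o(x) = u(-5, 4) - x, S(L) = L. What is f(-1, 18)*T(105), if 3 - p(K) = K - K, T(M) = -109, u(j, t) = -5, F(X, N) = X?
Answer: -36188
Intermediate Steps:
p(K) = 3 (p(K) = 3 - (K - K) = 3 - 1*0 = 3 + 0 = 3)
o(x) = -5 - x
f(I, E) = E² - 8*I (f(I, E) = (-5 - 1*3)*I + E*E = (-5 - 3)*I + E² = -8*I + E² = E² - 8*I)
f(-1, 18)*T(105) = (18² - 8*(-1))*(-109) = (324 + 8)*(-109) = 332*(-109) = -36188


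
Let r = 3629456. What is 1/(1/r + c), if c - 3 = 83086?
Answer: 3629456/301567869585 ≈ 1.2035e-5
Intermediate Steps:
c = 83089 (c = 3 + 83086 = 83089)
1/(1/r + c) = 1/(1/3629456 + 83089) = 1/(301567869585/3629456) = 3629456/301567869585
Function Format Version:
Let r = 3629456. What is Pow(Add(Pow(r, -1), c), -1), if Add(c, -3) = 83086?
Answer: Rational(3629456, 301567869585) ≈ 1.2035e-5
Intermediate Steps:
c = 83089 (c = Add(3, 83086) = 83089)
Pow(Add(Pow(r, -1), c), -1) = Pow(Add(Pow(3629456, -1), 83089), -1) = Pow(Add(Rational(1, 3629456), 83089), -1) = Pow(Rational(301567869585, 3629456), -1) = Rational(3629456, 301567869585)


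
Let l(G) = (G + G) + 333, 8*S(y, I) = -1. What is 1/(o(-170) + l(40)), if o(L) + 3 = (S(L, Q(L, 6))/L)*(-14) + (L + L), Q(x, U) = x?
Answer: 680/47593 ≈ 0.014288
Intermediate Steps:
S(y, I) = -⅛ (S(y, I) = (⅛)*(-1) = -⅛)
l(G) = 333 + 2*G (l(G) = 2*G + 333 = 333 + 2*G)
o(L) = -3 + 2*L + 7/(4*L) (o(L) = -3 + (-1/(8*L)*(-14) + (L + L)) = -3 + (7/(4*L) + 2*L) = -3 + (2*L + 7/(4*L)) = -3 + 2*L + 7/(4*L))
1/(o(-170) + l(40)) = 1/((-3 + 2*(-170) + (7/4)/(-170)) + (333 + 2*40)) = 1/((-3 - 340 + (7/4)*(-1/170)) + (333 + 80)) = 1/((-3 - 340 - 7/680) + 413) = 1/(-233247/680 + 413) = 1/(47593/680) = 680/47593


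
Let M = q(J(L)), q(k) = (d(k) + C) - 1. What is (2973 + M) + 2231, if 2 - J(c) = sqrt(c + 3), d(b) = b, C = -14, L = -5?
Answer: 5191 - I*sqrt(2) ≈ 5191.0 - 1.4142*I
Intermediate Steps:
J(c) = 2 - sqrt(3 + c) (J(c) = 2 - sqrt(c + 3) = 2 - sqrt(3 + c))
q(k) = -15 + k (q(k) = (k - 14) - 1 = (-14 + k) - 1 = -15 + k)
M = -13 - I*sqrt(2) (M = -15 + (2 - sqrt(3 - 5)) = -15 + (2 - sqrt(-2)) = -15 + (2 - I*sqrt(2)) = -13 - I*sqrt(2) ≈ -13.0 - 1.4142*I)
(2973 + M) + 2231 = (2973 + (-13 - I*sqrt(2))) + 2231 = (2960 - I*sqrt(2)) + 2231 = 5191 - I*sqrt(2)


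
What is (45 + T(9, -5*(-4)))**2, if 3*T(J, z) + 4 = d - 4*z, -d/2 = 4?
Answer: 1849/9 ≈ 205.44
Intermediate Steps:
d = -8 (d = -2*4 = -8)
T(J, z) = -4 - 4*z/3 (T(J, z) = -4/3 + (-8 - 4*z)/3 = -4/3 + (-8/3 - 4*z/3) = -4 - 4*z/3)
(45 + T(9, -5*(-4)))**2 = (45 + (-4 - (-20)*(-4)/3))**2 = (45 + (-4 - 4/3*20))**2 = (45 + (-4 - 80/3))**2 = (45 - 92/3)**2 = (43/3)**2 = 1849/9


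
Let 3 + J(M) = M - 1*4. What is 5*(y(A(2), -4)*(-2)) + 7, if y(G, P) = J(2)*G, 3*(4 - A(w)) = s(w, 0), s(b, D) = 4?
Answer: 421/3 ≈ 140.33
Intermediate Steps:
J(M) = -7 + M (J(M) = -3 + (M - 1*4) = -3 + (M - 4) = -3 + (-4 + M) = -7 + M)
A(w) = 8/3 (A(w) = 4 - 1/3*4 = 4 - 4/3 = 8/3)
y(G, P) = -5*G (y(G, P) = (-7 + 2)*G = -5*G)
5*(y(A(2), -4)*(-2)) + 7 = 5*(-5*8/3*(-2)) + 7 = 5*(-40/3*(-2)) + 7 = 5*(80/3) + 7 = 400/3 + 7 = 421/3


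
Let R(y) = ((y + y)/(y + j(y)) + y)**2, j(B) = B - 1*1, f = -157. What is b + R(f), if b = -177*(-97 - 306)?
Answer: 9492656356/99225 ≈ 95668.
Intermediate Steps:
b = 71331 (b = -177*(-403) = 71331)
j(B) = -1 + B (j(B) = B - 1 = -1 + B)
R(y) = (y + 2*y/(-1 + 2*y))**2 (R(y) = ((y + y)/(y + (-1 + y)) + y)**2 = ((2*y)/(-1 + 2*y) + y)**2 = (2*y/(-1 + 2*y) + y)**2 = (y + 2*y/(-1 + 2*y))**2)
b + R(f) = 71331 + (-157)**2*(1 + 2*(-157))**2/(-1 + 2*(-157))**2 = 71331 + 24649*(1 - 314)**2/(-1 - 314)**2 = 71331 + 24649*(-313)**2/(-315)**2 = 71331 + 24649*97969*(1/99225) = 71331 + 2414837881/99225 = 9492656356/99225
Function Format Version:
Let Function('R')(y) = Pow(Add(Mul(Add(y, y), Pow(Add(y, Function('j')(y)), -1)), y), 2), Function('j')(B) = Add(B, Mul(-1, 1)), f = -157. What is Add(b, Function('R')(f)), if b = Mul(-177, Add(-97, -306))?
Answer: Rational(9492656356, 99225) ≈ 95668.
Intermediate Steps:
b = 71331 (b = Mul(-177, -403) = 71331)
Function('j')(B) = Add(-1, B) (Function('j')(B) = Add(B, -1) = Add(-1, B))
Function('R')(y) = Pow(Add(y, Mul(2, y, Pow(Add(-1, Mul(2, y)), -1))), 2) (Function('R')(y) = Pow(Add(Mul(Add(y, y), Pow(Add(y, Add(-1, y)), -1)), y), 2) = Pow(Add(Mul(Mul(2, y), Pow(Add(-1, Mul(2, y)), -1)), y), 2) = Pow(Add(Mul(2, y, Pow(Add(-1, Mul(2, y)), -1)), y), 2) = Pow(Add(y, Mul(2, y, Pow(Add(-1, Mul(2, y)), -1))), 2))
Add(b, Function('R')(f)) = Add(71331, Mul(Pow(-157, 2), Pow(Add(1, Mul(2, -157)), 2), Pow(Add(-1, Mul(2, -157)), -2))) = Add(71331, Mul(24649, Pow(Add(1, -314), 2), Pow(Add(-1, -314), -2))) = Add(71331, Mul(24649, Pow(-313, 2), Pow(-315, -2))) = Add(71331, Mul(24649, 97969, Rational(1, 99225))) = Add(71331, Rational(2414837881, 99225)) = Rational(9492656356, 99225)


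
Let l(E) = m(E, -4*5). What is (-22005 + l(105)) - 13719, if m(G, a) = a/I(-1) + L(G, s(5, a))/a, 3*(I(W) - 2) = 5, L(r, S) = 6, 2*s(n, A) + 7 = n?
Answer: -3930273/110 ≈ -35730.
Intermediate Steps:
s(n, A) = -7/2 + n/2
I(W) = 11/3 (I(W) = 2 + (⅓)*5 = 2 + 5/3 = 11/3)
m(G, a) = 6/a + 3*a/11 (m(G, a) = a/(11/3) + 6/a = a*(3/11) + 6/a = 3*a/11 + 6/a = 6/a + 3*a/11)
l(E) = -633/110 (l(E) = 6/((-4*5)) + 3*(-4*5)/11 = 6/(-20) + (3/11)*(-20) = 6*(-1/20) - 60/11 = -3/10 - 60/11 = -633/110)
(-22005 + l(105)) - 13719 = (-22005 - 633/110) - 13719 = -2421183/110 - 13719 = -3930273/110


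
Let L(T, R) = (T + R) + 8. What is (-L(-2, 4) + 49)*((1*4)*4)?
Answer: 624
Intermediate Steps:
L(T, R) = 8 + R + T (L(T, R) = (R + T) + 8 = 8 + R + T)
(-L(-2, 4) + 49)*((1*4)*4) = (-(8 + 4 - 2) + 49)*((1*4)*4) = (-1*10 + 49)*(4*4) = (-10 + 49)*16 = 39*16 = 624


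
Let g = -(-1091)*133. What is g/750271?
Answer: 145103/750271 ≈ 0.19340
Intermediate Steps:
g = 145103 (g = -1*(-145103) = 145103)
g/750271 = 145103/750271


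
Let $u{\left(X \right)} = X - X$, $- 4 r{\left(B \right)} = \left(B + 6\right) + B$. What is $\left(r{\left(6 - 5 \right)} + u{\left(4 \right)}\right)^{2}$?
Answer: $4$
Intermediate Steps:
$r{\left(B \right)} = - \frac{3}{2} - \frac{B}{2}$ ($r{\left(B \right)} = - \frac{\left(B + 6\right) + B}{4} = - \frac{\left(6 + B\right) + B}{4} = - \frac{6 + 2 B}{4} = - \frac{3}{2} - \frac{B}{2}$)
$u{\left(X \right)} = 0$
$\left(r{\left(6 - 5 \right)} + u{\left(4 \right)}\right)^{2} = \left(\left(- \frac{3}{2} - \frac{6 - 5}{2}\right) + 0\right)^{2} = \left(\left(- \frac{3}{2} - \frac{1}{2}\right) + 0\right)^{2} = \left(-2 + 0\right)^{2} = \left(-2\right)^{2} = 4$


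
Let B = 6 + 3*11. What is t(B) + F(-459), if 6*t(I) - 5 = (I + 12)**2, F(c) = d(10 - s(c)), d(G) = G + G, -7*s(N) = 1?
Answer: 9547/21 ≈ 454.62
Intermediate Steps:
s(N) = -1/7 (s(N) = -1/7*1 = -1/7)
B = 39 (B = 6 + 33 = 39)
d(G) = 2*G
F(c) = 142/7 (F(c) = 2*(10 - 1*(-1/7)) = 2*(10 + 1/7) = 2*(71/7) = 142/7)
t(I) = 5/6 + (12 + I)**2/6 (t(I) = 5/6 + (I + 12)**2/6 = 5/6 + (12 + I)**2/6)
t(B) + F(-459) = (5/6 + (12 + 39)**2/6) + 142/7 = (5/6 + (1/6)*51**2) + 142/7 = (5/6 + (1/6)*2601) + 142/7 = (5/6 + 867/2) + 142/7 = 1303/3 + 142/7 = 9547/21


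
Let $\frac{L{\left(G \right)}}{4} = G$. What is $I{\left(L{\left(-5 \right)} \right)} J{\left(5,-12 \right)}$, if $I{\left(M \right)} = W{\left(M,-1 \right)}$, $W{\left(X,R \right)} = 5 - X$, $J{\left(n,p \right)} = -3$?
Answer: $-75$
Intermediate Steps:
$L{\left(G \right)} = 4 G$
$I{\left(M \right)} = 5 - M$
$I{\left(L{\left(-5 \right)} \right)} J{\left(5,-12 \right)} = \left(5 - 4 \left(-5\right)\right) \left(-3\right) = \left(5 - -20\right) \left(-3\right) = \left(5 + 20\right) \left(-3\right) = 25 \left(-3\right) = -75$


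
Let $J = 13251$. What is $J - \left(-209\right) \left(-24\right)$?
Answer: $8235$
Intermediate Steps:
$J - \left(-209\right) \left(-24\right) = 13251 - \left(-209\right) \left(-24\right) = 13251 - 5016 = 8235$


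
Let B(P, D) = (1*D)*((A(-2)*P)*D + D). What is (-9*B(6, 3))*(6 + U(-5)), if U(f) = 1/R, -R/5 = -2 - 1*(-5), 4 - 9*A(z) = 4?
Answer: -2403/5 ≈ -480.60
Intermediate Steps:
A(z) = 0 (A(z) = 4/9 - ⅑*4 = 4/9 - 4/9 = 0)
R = -15 (R = -5*(-2 - 1*(-5)) = -5*(-2 + 5) = -5*3 = -15)
U(f) = -1/15 (U(f) = 1/(-15) = 1*(-1/15) = -1/15)
B(P, D) = D² (B(P, D) = (1*D)*((0*P)*D + D) = D*(0*D + D) = D*(0 + D) = D*D = D²)
(-9*B(6, 3))*(6 + U(-5)) = (-9*3²)*(6 - 1/15) = -9*9*(89/15) = -81*89/15 = -2403/5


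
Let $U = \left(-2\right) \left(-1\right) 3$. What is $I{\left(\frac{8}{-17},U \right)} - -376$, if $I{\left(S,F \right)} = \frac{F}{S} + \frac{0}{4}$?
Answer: $\frac{1453}{4} \approx 363.25$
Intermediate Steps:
$U = 6$ ($U = 2 \cdot 3 = 6$)
$I{\left(S,F \right)} = \frac{F}{S}$ ($I{\left(S,F \right)} = \frac{F}{S} + 0 \cdot \frac{1}{4} = \frac{F}{S} + 0 = \frac{F}{S}$)
$I{\left(\frac{8}{-17},U \right)} - -376 = \frac{6}{8 \frac{1}{-17}} - -376 = \frac{6}{8 \left(- \frac{1}{17}\right)} + 376 = \frac{6}{- \frac{8}{17}} + 376 = 6 \left(- \frac{17}{8}\right) + 376 = - \frac{51}{4} + 376 = \frac{1453}{4}$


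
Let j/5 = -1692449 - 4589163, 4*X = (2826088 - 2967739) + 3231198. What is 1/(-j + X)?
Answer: 4/128721787 ≈ 3.1075e-8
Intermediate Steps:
X = 3089547/4 (X = ((2826088 - 2967739) + 3231198)/4 = (-141651 + 3231198)/4 = (¼)*3089547 = 3089547/4 ≈ 7.7239e+5)
j = -31408060 (j = 5*(-1692449 - 4589163) = 5*(-6281612) = -31408060)
1/(-j + X) = 1/(-1*(-31408060) + 3089547/4) = 1/(31408060 + 3089547/4) = 1/(128721787/4) = 4/128721787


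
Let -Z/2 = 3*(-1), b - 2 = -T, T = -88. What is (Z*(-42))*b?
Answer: -22680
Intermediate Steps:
b = 90 (b = 2 - 1*(-88) = 2 + 88 = 90)
Z = 6 (Z = -6*(-1) = -2*(-3) = 6)
(Z*(-42))*b = (6*(-42))*90 = -252*90 = -22680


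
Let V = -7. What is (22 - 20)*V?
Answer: -14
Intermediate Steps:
(22 - 20)*V = (22 - 20)*(-7) = 2*(-7) = -14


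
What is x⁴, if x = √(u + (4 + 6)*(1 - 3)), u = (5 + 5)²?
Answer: 6400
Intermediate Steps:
u = 100 (u = 10² = 100)
x = 4*√5 (x = √(100 + (4 + 6)*(1 - 3)) = √(100 + 10*(-2)) = √(100 - 20) = √80 = 4*√5 ≈ 8.9443)
x⁴ = (4*√5)⁴ = 6400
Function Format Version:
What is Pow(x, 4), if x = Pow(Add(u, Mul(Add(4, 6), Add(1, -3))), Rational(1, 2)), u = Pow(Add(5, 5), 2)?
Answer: 6400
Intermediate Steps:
u = 100 (u = Pow(10, 2) = 100)
x = Mul(4, Pow(5, Rational(1, 2))) (x = Pow(Add(100, Mul(Add(4, 6), Add(1, -3))), Rational(1, 2)) = Pow(Add(100, Mul(10, -2)), Rational(1, 2)) = Pow(Add(100, -20), Rational(1, 2)) = Pow(80, Rational(1, 2)) = Mul(4, Pow(5, Rational(1, 2))) ≈ 8.9443)
Pow(x, 4) = Pow(Mul(4, Pow(5, Rational(1, 2))), 4) = 6400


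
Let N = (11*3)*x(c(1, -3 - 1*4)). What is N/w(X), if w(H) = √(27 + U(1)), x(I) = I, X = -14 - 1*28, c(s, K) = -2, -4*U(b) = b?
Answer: -132*√107/107 ≈ -12.761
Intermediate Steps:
U(b) = -b/4
X = -42 (X = -14 - 28 = -42)
w(H) = √107/2 (w(H) = √(27 - ¼*1) = √(27 - ¼) = √(107/4) = √107/2)
N = -66 (N = (11*3)*(-2) = 33*(-2) = -66)
N/w(X) = -66*2*√107/107 = -132*√107/107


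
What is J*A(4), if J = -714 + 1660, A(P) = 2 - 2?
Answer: 0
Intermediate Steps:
A(P) = 0
J = 946
J*A(4) = 946*0 = 0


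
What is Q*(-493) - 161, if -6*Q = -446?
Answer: -110422/3 ≈ -36807.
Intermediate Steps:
Q = 223/3 (Q = -⅙*(-446) = 223/3 ≈ 74.333)
Q*(-493) - 161 = (223/3)*(-493) - 161 = -109939/3 - 161 = -110422/3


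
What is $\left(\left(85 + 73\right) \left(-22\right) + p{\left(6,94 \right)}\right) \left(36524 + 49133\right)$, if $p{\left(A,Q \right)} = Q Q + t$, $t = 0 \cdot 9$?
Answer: $459121520$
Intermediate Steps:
$t = 0$
$p{\left(A,Q \right)} = Q^{2}$ ($p{\left(A,Q \right)} = Q Q + 0 = Q^{2} + 0 = Q^{2}$)
$\left(\left(85 + 73\right) \left(-22\right) + p{\left(6,94 \right)}\right) \left(36524 + 49133\right) = \left(\left(85 + 73\right) \left(-22\right) + 94^{2}\right) \left(36524 + 49133\right) = \left(158 \left(-22\right) + 8836\right) 85657 = \left(-3476 + 8836\right) 85657 = 5360 \cdot 85657 = 459121520$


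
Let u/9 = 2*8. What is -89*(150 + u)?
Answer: -26166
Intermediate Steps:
u = 144 (u = 9*(2*8) = 9*16 = 144)
-89*(150 + u) = -89*(150 + 144) = -89*294 = -26166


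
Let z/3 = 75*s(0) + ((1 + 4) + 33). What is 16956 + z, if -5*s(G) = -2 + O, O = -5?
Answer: 17385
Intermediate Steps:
s(G) = 7/5 (s(G) = -(-2 - 5)/5 = -⅕*(-7) = 7/5)
z = 429 (z = 3*(75*(7/5) + ((1 + 4) + 33)) = 3*(105 + (5 + 33)) = 3*(105 + 38) = 3*143 = 429)
16956 + z = 16956 + 429 = 17385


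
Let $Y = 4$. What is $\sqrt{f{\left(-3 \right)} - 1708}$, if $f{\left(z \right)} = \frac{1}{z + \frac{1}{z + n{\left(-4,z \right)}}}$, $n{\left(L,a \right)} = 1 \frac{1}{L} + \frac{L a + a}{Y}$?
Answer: $\frac{i \sqrt{6833}}{2} \approx 41.331 i$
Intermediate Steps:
$n{\left(L,a \right)} = \frac{1}{L} + \frac{a}{4} + \frac{L a}{4}$ ($n{\left(L,a \right)} = 1 \frac{1}{L} + \frac{L a + a}{4} = \frac{1}{L} + \left(a + L a\right) \frac{1}{4} = \frac{1}{L} + \left(\frac{a}{4} + \frac{L a}{4}\right) = \frac{1}{L} + \frac{a}{4} + \frac{L a}{4}$)
$f{\left(z \right)} = \frac{1}{z + \frac{1}{- \frac{1}{4} + \frac{z}{4}}}$ ($f{\left(z \right)} = \frac{1}{z + \frac{1}{z + \frac{4 - 4 z \left(1 - 4\right)}{4 \left(-4\right)}}} = \frac{1}{z + \frac{1}{z + \frac{1}{4} \left(- \frac{1}{4}\right) \left(4 - 4 z \left(-3\right)\right)}} = \frac{1}{z + \frac{1}{z + \frac{1}{4} \left(- \frac{1}{4}\right) \left(4 + 12 z\right)}} = \frac{1}{z + \frac{1}{z - \left(\frac{1}{4} + \frac{3 z}{4}\right)}} = \frac{1}{z + \frac{1}{- \frac{1}{4} + \frac{z}{4}}}$)
$\sqrt{f{\left(-3 \right)} - 1708} = \sqrt{\frac{-1 - 3}{4 + \left(-3\right)^{2} - -3} - 1708} = \sqrt{\frac{1}{4 + 9 + 3} \left(-4\right) - 1708} = \sqrt{\frac{1}{16} \left(-4\right) - 1708} = \sqrt{- \frac{1}{4} - 1708} = \sqrt{- \frac{6833}{4}} = \frac{i \sqrt{6833}}{2}$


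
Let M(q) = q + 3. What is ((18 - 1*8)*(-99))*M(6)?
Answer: -8910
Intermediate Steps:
M(q) = 3 + q
((18 - 1*8)*(-99))*M(6) = ((18 - 1*8)*(-99))*(3 + 6) = ((18 - 8)*(-99))*9 = (10*(-99))*9 = -990*9 = -8910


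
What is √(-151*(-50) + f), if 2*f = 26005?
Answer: √82210/2 ≈ 143.36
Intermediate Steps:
f = 26005/2 (f = (½)*26005 = 26005/2 ≈ 13003.)
√(-151*(-50) + f) = √(-151*(-50) + 26005/2) = √(7550 + 26005/2) = √(41105/2) = √82210/2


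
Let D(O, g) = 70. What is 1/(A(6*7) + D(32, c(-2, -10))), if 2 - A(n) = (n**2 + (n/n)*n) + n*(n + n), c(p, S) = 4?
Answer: -1/5262 ≈ -0.00019004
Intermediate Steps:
A(n) = 2 - n - 3*n**2 (A(n) = 2 - ((n**2 + (n/n)*n) + n*(n + n)) = 2 - ((n**2 + 1*n) + n*(2*n)) = 2 - ((n**2 + n) + 2*n**2) = 2 - ((n + n**2) + 2*n**2) = 2 - (n + 3*n**2) = 2 + (-n - 3*n**2) = 2 - n - 3*n**2)
1/(A(6*7) + D(32, c(-2, -10))) = 1/((2 - 6*7 - 3*(6*7)**2) + 70) = 1/((2 - 1*42 - 3*42**2) + 70) = 1/((2 - 42 - 3*1764) + 70) = 1/((2 - 42 - 5292) + 70) = 1/(-5332 + 70) = 1/(-5262) = -1/5262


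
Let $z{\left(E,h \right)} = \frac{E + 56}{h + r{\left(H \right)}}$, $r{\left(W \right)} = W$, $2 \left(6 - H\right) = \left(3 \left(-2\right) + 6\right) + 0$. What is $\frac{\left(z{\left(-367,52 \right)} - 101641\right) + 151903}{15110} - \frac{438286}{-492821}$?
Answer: $\frac{364124325053}{86379693596} \approx 4.2154$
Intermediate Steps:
$H = 6$ ($H = 6 - \frac{\left(3 \left(-2\right) + 6\right) + 0}{2} = 6 - \frac{\left(-6 + 6\right) + 0}{2} = 6 - \frac{0 + 0}{2} = 6 - 0 = 6 + 0 = 6$)
$z{\left(E,h \right)} = \frac{56 + E}{6 + h}$ ($z{\left(E,h \right)} = \frac{E + 56}{h + 6} = \frac{56 + E}{6 + h}$)
$\frac{\left(z{\left(-367,52 \right)} - 101641\right) + 151903}{15110} - \frac{438286}{-492821} = \frac{\left(\frac{56 - 367}{6 + 52} - 101641\right) + 151903}{15110} - \frac{438286}{-492821} = \left(\left(\frac{1}{58} \left(-311\right) - 101641\right) + 151903\right) \frac{1}{15110} - - \frac{438286}{492821} = \left(\left(\frac{1}{58} \left(-311\right) - 101641\right) + 151903\right) \frac{1}{15110} + \frac{438286}{492821} = \left(\left(- \frac{311}{58} - 101641\right) + 151903\right) \frac{1}{15110} + \frac{438286}{492821} = \left(- \frac{5895489}{58} + 151903\right) \frac{1}{15110} + \frac{438286}{492821} = \frac{2914885}{58} \cdot \frac{1}{15110} + \frac{438286}{492821} = \frac{582977}{175276} + \frac{438286}{492821} = \frac{364124325053}{86379693596}$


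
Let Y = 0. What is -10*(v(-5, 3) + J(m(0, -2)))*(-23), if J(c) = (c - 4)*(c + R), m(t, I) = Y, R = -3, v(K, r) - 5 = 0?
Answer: 3910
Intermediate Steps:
v(K, r) = 5 (v(K, r) = 5 + 0 = 5)
m(t, I) = 0
J(c) = (-4 + c)*(-3 + c) (J(c) = (c - 4)*(c - 3) = (-4 + c)*(-3 + c))
-10*(v(-5, 3) + J(m(0, -2)))*(-23) = -10*(5 + (12 + 0**2 - 7*0))*(-23) = -10*(5 + (12 + 0 + 0))*(-23) = -10*(5 + 12)*(-23) = -10*17*(-23) = -170*(-23) = 3910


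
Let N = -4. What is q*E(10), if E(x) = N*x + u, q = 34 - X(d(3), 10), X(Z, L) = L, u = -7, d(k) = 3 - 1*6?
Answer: -1128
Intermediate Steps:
d(k) = -3 (d(k) = 3 - 6 = -3)
q = 24 (q = 34 - 1*10 = 34 - 10 = 24)
E(x) = -7 - 4*x (E(x) = -4*x - 7 = -7 - 4*x)
q*E(10) = 24*(-7 - 4*10) = 24*(-7 - 40) = 24*(-47) = -1128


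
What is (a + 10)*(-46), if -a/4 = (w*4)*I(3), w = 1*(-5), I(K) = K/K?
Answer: -4140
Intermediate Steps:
I(K) = 1
w = -5
a = 80 (a = -4*(-5*4) = -(-80) = -4*(-20) = 80)
(a + 10)*(-46) = (80 + 10)*(-46) = 90*(-46) = -4140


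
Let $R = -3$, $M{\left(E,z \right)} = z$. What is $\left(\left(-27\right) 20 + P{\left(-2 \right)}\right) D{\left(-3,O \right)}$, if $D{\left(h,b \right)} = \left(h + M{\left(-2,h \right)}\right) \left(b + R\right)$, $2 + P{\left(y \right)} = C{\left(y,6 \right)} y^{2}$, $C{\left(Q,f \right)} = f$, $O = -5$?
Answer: $-24864$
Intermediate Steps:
$P{\left(y \right)} = -2 + 6 y^{2}$
$D{\left(h,b \right)} = 2 h \left(-3 + b\right)$ ($D{\left(h,b \right)} = \left(h + h\right) \left(b - 3\right) = 2 h \left(-3 + b\right)$)
$\left(\left(-27\right) 20 + P{\left(-2 \right)}\right) D{\left(-3,O \right)} = \left(\left(-27\right) 20 - \left(2 - 6 \left(-2\right)^{2}\right)\right) 2 \left(-3\right) \left(-3 - 5\right) = \left(-540 + \left(-2 + 6 \cdot 4\right)\right) 2 \left(-3\right) \left(-8\right) = \left(-540 + \left(-2 + 24\right)\right) 48 = \left(-540 + 22\right) 48 = \left(-518\right) 48 = -24864$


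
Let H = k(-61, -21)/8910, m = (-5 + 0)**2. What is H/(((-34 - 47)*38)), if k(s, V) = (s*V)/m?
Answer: -427/228541500 ≈ -1.8684e-6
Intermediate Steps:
m = 25 (m = (-5)**2 = 25)
k(s, V) = V*s/25 (k(s, V) = (s*V)/25 = (V*s)*(1/25) = V*s/25)
H = 427/74250 (H = ((1/25)*(-21)*(-61))/8910 = (1281/25)*(1/8910) = 427/74250 ≈ 0.0057508)
H/(((-34 - 47)*38)) = 427/(74250*(((-34 - 47)*38))) = 427/(74250*((-81*38))) = (427/74250)/(-3078) = (427/74250)*(-1/3078) = -427/228541500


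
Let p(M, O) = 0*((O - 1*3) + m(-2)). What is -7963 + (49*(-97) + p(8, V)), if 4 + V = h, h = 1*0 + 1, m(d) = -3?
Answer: -12716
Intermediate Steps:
h = 1 (h = 0 + 1 = 1)
V = -3 (V = -4 + 1 = -3)
p(M, O) = 0 (p(M, O) = 0*((O - 1*3) - 3) = 0*((O - 3) - 3) = 0*((-3 + O) - 3) = 0*(-6 + O) = 0)
-7963 + (49*(-97) + p(8, V)) = -7963 + (49*(-97) + 0) = -7963 + (-4753 + 0) = -7963 - 4753 = -12716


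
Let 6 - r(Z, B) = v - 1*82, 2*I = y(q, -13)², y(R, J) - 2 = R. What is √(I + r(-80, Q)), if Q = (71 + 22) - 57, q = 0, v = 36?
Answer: 3*√6 ≈ 7.3485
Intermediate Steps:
y(R, J) = 2 + R
Q = 36 (Q = 93 - 57 = 36)
I = 2 (I = (2 + 0)²/2 = (½)*2² = (½)*4 = 2)
r(Z, B) = 52 (r(Z, B) = 6 - (36 - 1*82) = 6 - (36 - 82) = 6 - 1*(-46) = 6 + 46 = 52)
√(I + r(-80, Q)) = √(2 + 52) = √54 = 3*√6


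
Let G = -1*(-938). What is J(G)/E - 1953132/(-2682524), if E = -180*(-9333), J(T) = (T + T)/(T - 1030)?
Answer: 18866266763521/25912256369220 ≈ 0.72808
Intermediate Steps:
G = 938
J(T) = 2*T/(-1030 + T) (J(T) = (2*T)/(-1030 + T) = 2*T/(-1030 + T))
E = 1679940
J(G)/E - 1953132/(-2682524) = (2*938/(-1030 + 938))/1679940 - 1953132/(-2682524) = (2*938/(-92))*(1/1679940) - 1953132*(-1/2682524) = (2*938*(-1/92))*(1/1679940) + 488283/670631 = -469/23*1/1679940 + 488283/670631 = -469/38638620 + 488283/670631 = 18866266763521/25912256369220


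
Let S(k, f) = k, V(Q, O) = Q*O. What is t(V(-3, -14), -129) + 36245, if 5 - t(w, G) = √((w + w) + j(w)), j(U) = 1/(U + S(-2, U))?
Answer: 36250 - √33610/20 ≈ 36241.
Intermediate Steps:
V(Q, O) = O*Q
j(U) = 1/(-2 + U) (j(U) = 1/(U - 2) = 1/(-2 + U))
t(w, G) = 5 - √(1/(-2 + w) + 2*w) (t(w, G) = 5 - √((w + w) + 1/(-2 + w)) = 5 - √(2*w + 1/(-2 + w)) = 5 - √(1/(-2 + w) + 2*w))
t(V(-3, -14), -129) + 36245 = (5 - √((1 + 2*(-14*(-3))*(-2 - 14*(-3)))/(-2 - 14*(-3)))) + 36245 = (5 - √((1 + 2*42*(-2 + 42))/(-2 + 42))) + 36245 = (5 - √((1 + 2*42*40)/40)) + 36245 = (5 - √((1 + 3360)/40)) + 36245 = (5 - √((1/40)*3361)) + 36245 = (5 - √(3361/40)) + 36245 = (5 - √33610/20) + 36245 = 36250 - √33610/20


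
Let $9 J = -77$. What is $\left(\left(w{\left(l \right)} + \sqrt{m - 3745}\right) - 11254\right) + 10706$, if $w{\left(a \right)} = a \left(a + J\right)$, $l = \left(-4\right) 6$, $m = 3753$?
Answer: $\frac{700}{3} + 2 \sqrt{2} \approx 236.16$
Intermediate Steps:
$J = - \frac{77}{9}$ ($J = \frac{1}{9} \left(-77\right) = - \frac{77}{9} \approx -8.5556$)
$l = -24$
$w{\left(a \right)} = a \left(- \frac{77}{9} + a\right)$ ($w{\left(a \right)} = a \left(a - \frac{77}{9}\right) = a \left(- \frac{77}{9} + a\right)$)
$\left(\left(w{\left(l \right)} + \sqrt{m - 3745}\right) - 11254\right) + 10706 = \left(\left(\frac{1}{9} \left(-24\right) \left(-77 + 9 \left(-24\right)\right) + \sqrt{3753 - 3745}\right) - 11254\right) + 10706 = \left(\left(\frac{1}{9} \left(-24\right) \left(-77 - 216\right) + \sqrt{8}\right) - 11254\right) + 10706 = \left(\left(\frac{1}{9} \left(-24\right) \left(-293\right) + 2 \sqrt{2}\right) - 11254\right) + 10706 = \left(\left(\frac{2344}{3} + 2 \sqrt{2}\right) - 11254\right) + 10706 = \left(- \frac{31418}{3} + 2 \sqrt{2}\right) + 10706 = \frac{700}{3} + 2 \sqrt{2}$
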